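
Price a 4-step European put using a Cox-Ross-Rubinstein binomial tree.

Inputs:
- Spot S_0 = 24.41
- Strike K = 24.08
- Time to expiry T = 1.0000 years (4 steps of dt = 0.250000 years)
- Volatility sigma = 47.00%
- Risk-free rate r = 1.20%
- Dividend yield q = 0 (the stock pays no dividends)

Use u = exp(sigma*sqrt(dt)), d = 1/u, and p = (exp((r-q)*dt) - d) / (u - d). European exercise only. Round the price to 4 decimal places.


Answer: Price = V(0,0) = 3.9648

Derivation:
dt = T/N = 0.250000
u = exp(sigma*sqrt(dt)) = 1.264909; d = 1/u = 0.790571
p = (exp((r-q)*dt) - d) / (u - d) = 0.447853
Discount per step: exp(-r*dt) = 0.997004
Stock lattice S(k, i) with i counting down-moves:
  k=0: S(0,0) = 24.4100
  k=1: S(1,0) = 30.8764; S(1,1) = 19.2978
  k=2: S(2,0) = 39.0559; S(2,1) = 24.4100; S(2,2) = 15.2563
  k=3: S(3,0) = 49.4021; S(3,1) = 30.8764; S(3,2) = 19.2978; S(3,3) = 12.0612
  k=4: S(4,0) = 62.4891; S(4,1) = 39.0559; S(4,2) = 24.4100; S(4,3) = 15.2563; S(4,4) = 9.5352
Terminal payoffs V(N, i) = max(K - S_T, 0):
  V(4,0) = 0.000000; V(4,1) = 0.000000; V(4,2) = 0.000000; V(4,3) = 8.823695; V(4,4) = 14.544775
Backward induction: V(k, i) = exp(-r*dt) * [p * V(k+1, i) + (1-p) * V(k+1, i+1)].
  V(3,0) = exp(-r*dt) * [p*0.000000 + (1-p)*0.000000] = 0.000000
  V(3,1) = exp(-r*dt) * [p*0.000000 + (1-p)*0.000000] = 0.000000
  V(3,2) = exp(-r*dt) * [p*0.000000 + (1-p)*8.823695] = 4.857383
  V(3,3) = exp(-r*dt) * [p*8.823695 + (1-p)*14.544775] = 11.946678
  V(2,0) = exp(-r*dt) * [p*0.000000 + (1-p)*0.000000] = 0.000000
  V(2,1) = exp(-r*dt) * [p*0.000000 + (1-p)*4.857383] = 2.673955
  V(2,2) = exp(-r*dt) * [p*4.857383 + (1-p)*11.946678] = 8.745440
  V(1,0) = exp(-r*dt) * [p*0.000000 + (1-p)*2.673955] = 1.471994
  V(1,1) = exp(-r*dt) * [p*2.673955 + (1-p)*8.745440] = 6.008256
  V(0,0) = exp(-r*dt) * [p*1.471994 + (1-p)*6.008256] = 3.964765


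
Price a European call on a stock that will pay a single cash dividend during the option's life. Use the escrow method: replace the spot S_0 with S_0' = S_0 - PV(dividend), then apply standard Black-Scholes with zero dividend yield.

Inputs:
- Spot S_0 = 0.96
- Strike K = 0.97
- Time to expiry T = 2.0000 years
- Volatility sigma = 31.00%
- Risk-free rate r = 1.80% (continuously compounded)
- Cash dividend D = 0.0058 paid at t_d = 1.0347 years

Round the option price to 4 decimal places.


Answer: Price = 0.1734

Derivation:
PV(D) = D * exp(-r * t_d) = 0.0058 * 0.98154777 = 0.00569298
S_0' = S_0 - PV(D) = 0.9600 - 0.00569298 = 0.95430702
d1 = (ln(S_0'/K) + (r + sigma^2/2)*T) / (sigma*sqrt(T)) = 0.26411436
d2 = d1 - sigma*sqrt(T) = -0.17429184
exp(-rT) = 0.96464029
N(d1) = 0.60415410; N(d2) = 0.43081806
C = S_0' * N(d1) - K * exp(-rT) * N(d2) = 0.95430702 * 0.60415410 - 0.9700 * 0.96464029 * 0.43081806 = 0.1734


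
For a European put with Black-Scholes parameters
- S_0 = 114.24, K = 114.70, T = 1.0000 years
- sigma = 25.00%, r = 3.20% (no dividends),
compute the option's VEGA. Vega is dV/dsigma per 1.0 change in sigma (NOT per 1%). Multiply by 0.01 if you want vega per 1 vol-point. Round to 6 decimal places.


d1 = 0.2369258978; d2 = -0.0130741022
phi(d1) = 0.3879008653; exp(-qT) = 1.0000000000; exp(-rT) = 0.9685065821
Vega = S * exp(-qT) * phi(d1) * sqrt(T) = 114.2400 * 1.0000000000 * 0.3879008653 * 1.0000000000 = 44.313795

Answer: Vega = 44.313795


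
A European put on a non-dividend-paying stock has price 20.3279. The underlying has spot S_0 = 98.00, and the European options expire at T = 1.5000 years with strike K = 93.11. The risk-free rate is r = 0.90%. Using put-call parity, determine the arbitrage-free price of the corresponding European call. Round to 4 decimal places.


Answer: Call price = 26.4664

Derivation:
Put-call parity: C - P = S_0 * exp(-qT) - K * exp(-rT).
S_0 * exp(-qT) = 98.0000 * 1.00000000 = 98.00000000
K * exp(-rT) = 93.1100 * 0.98659072 = 91.86146160
C = P + S*exp(-qT) - K*exp(-rT)
C = 20.3279 + 98.00000000 - 91.86146160 = 26.4664


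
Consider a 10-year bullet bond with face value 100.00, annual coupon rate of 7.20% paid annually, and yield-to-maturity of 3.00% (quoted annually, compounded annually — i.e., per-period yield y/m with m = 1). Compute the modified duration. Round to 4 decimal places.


Answer: Modified duration = 7.6263

Derivation:
Coupon per period c = face * coupon_rate / m = 7.200000
Periods per year m = 1; per-period yield y/m = 0.030000
Number of cashflows N = 10
Cashflows (t years, CF_t, discount factor 1/(1+y/m)^(m*t), PV):
  t = 1.0000: CF_t = 7.200000, DF = 0.970874, PV = 6.990291
  t = 2.0000: CF_t = 7.200000, DF = 0.942596, PV = 6.786691
  t = 3.0000: CF_t = 7.200000, DF = 0.915142, PV = 6.589020
  t = 4.0000: CF_t = 7.200000, DF = 0.888487, PV = 6.397107
  t = 5.0000: CF_t = 7.200000, DF = 0.862609, PV = 6.210783
  t = 6.0000: CF_t = 7.200000, DF = 0.837484, PV = 6.029887
  t = 7.0000: CF_t = 7.200000, DF = 0.813092, PV = 5.854259
  t = 8.0000: CF_t = 7.200000, DF = 0.789409, PV = 5.683746
  t = 9.0000: CF_t = 7.200000, DF = 0.766417, PV = 5.518200
  t = 10.0000: CF_t = 107.200000, DF = 0.744094, PV = 79.766868
Price P = sum_t PV_t = 135.826852
First compute Macaulay numerator sum_t t * PV_t:
  t * PV_t at t = 1.0000: 6.990291
  t * PV_t at t = 2.0000: 13.573381
  t * PV_t at t = 3.0000: 19.767060
  t * PV_t at t = 4.0000: 25.588427
  t * PV_t at t = 5.0000: 31.053916
  t * PV_t at t = 6.0000: 36.179320
  t * PV_t at t = 7.0000: 40.979812
  t * PV_t at t = 8.0000: 45.469972
  t * PV_t at t = 9.0000: 49.663804
  t * PV_t at t = 10.0000: 797.668677
Macaulay duration D = 1066.934660 / 135.826852 = 7.855109
Modified duration = D / (1 + y/m) = 7.855109 / (1 + 0.030000) = 7.626319


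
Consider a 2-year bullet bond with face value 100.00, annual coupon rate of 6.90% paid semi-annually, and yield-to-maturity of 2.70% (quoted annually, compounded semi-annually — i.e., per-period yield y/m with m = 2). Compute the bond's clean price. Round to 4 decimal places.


Coupon per period c = face * coupon_rate / m = 3.450000
Periods per year m = 2; per-period yield y/m = 0.013500
Number of cashflows N = 4
Cashflows (t years, CF_t, discount factor 1/(1+y/m)^(m*t), PV):
  t = 0.5000: CF_t = 3.450000, DF = 0.986680, PV = 3.404045
  t = 1.0000: CF_t = 3.450000, DF = 0.973537, PV = 3.358703
  t = 1.5000: CF_t = 3.450000, DF = 0.960569, PV = 3.313964
  t = 2.0000: CF_t = 103.450000, DF = 0.947774, PV = 98.047265
Price P = sum_t PV_t = 108.123977

Answer: Price = 108.1240


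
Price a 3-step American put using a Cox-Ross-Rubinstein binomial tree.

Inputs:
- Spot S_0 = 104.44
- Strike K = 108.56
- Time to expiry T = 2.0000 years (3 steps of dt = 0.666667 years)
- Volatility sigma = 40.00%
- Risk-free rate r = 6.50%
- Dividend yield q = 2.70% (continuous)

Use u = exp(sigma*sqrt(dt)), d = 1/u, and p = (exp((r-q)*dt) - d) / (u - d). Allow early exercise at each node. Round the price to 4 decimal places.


Answer: Price = V(0,0) = 22.4751

Derivation:
dt = T/N = 0.666667
u = exp(sigma*sqrt(dt)) = 1.386245; d = 1/u = 0.721373
p = (exp((r-q)*dt) - d) / (u - d) = 0.457658
Discount per step: exp(-r*dt) = 0.957592
Stock lattice S(k, i) with i counting down-moves:
  k=0: S(0,0) = 104.4400
  k=1: S(1,0) = 144.7794; S(1,1) = 75.3402
  k=2: S(2,0) = 200.6997; S(2,1) = 104.4400; S(2,2) = 54.3484
  k=3: S(3,0) = 278.2190; S(3,1) = 144.7794; S(3,2) = 75.3402; S(3,3) = 39.2055
Terminal payoffs V(N, i) = max(K - S_T, 0):
  V(3,0) = 0.000000; V(3,1) = 0.000000; V(3,2) = 33.219781; V(3,3) = 69.354508
Backward induction: V(k, i) = exp(-r*dt) * [p * V(k+1, i) + (1-p) * V(k+1, i+1)]; then take max(V_cont, immediate exercise) for American.
  V(2,0) = exp(-r*dt) * [p*0.000000 + (1-p)*0.000000] = 0.000000; exercise = 0.000000; V(2,0) = max -> 0.000000
  V(2,1) = exp(-r*dt) * [p*0.000000 + (1-p)*33.219781] = 17.252449; exercise = 4.120000; V(2,1) = max -> 17.252449
  V(2,2) = exp(-r*dt) * [p*33.219781 + (1-p)*69.354508] = 50.577306; exercise = 54.211583; V(2,2) = max -> 54.211583
  V(1,0) = exp(-r*dt) * [p*0.000000 + (1-p)*17.252449] = 8.959933; exercise = 0.000000; V(1,0) = max -> 8.959933
  V(1,1) = exp(-r*dt) * [p*17.252449 + (1-p)*54.211583] = 35.715264; exercise = 33.219781; V(1,1) = max -> 35.715264
  V(0,0) = exp(-r*dt) * [p*8.959933 + (1-p)*35.715264] = 22.475146; exercise = 4.120000; V(0,0) = max -> 22.475146


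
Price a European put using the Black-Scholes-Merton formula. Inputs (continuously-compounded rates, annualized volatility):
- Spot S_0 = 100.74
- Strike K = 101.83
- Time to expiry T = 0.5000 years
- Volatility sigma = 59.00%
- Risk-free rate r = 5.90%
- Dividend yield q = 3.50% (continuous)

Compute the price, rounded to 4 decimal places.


d1 = (ln(S/K) + (r - q + 0.5*sigma^2) * T) / (sigma * sqrt(T)) = 0.21156439
d2 = d1 - sigma * sqrt(T) = -0.20562861
exp(-rT) = 0.97093088; exp(-qT) = 0.98265224
P = K * exp(-rT) * N(-d2) - S_0 * exp(-qT) * N(-d1)
N(-d1) = 0.41622345; N(-d2) = 0.58145949
P = 101.8300 * 0.97093088 * 0.58145949 - 100.7400 * 0.98265224 * 0.41622345 = 16.2859

Answer: Price = 16.2859


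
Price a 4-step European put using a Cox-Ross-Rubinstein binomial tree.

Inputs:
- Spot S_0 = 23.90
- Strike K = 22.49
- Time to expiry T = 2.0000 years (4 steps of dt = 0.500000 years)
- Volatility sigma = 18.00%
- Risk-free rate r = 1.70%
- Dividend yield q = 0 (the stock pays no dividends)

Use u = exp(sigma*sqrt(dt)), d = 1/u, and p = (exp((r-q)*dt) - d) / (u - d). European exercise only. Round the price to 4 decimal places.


dt = T/N = 0.500000
u = exp(sigma*sqrt(dt)) = 1.135734; d = 1/u = 0.880488
p = (exp((r-q)*dt) - d) / (u - d) = 0.501666
Discount per step: exp(-r*dt) = 0.991536
Stock lattice S(k, i) with i counting down-moves:
  k=0: S(0,0) = 23.9000
  k=1: S(1,0) = 27.1440; S(1,1) = 21.0437
  k=2: S(2,0) = 30.8284; S(2,1) = 23.9000; S(2,2) = 18.5287
  k=3: S(3,0) = 35.0129; S(3,1) = 27.1440; S(3,2) = 21.0437; S(3,3) = 16.3143
  k=4: S(4,0) = 39.7653; S(4,1) = 30.8284; S(4,2) = 23.9000; S(4,3) = 18.5287; S(4,4) = 14.3645
Terminal payoffs V(N, i) = max(K - S_T, 0):
  V(4,0) = 0.000000; V(4,1) = 0.000000; V(4,2) = 0.000000; V(4,3) = 3.961316; V(4,4) = 8.125476
Backward induction: V(k, i) = exp(-r*dt) * [p * V(k+1, i) + (1-p) * V(k+1, i+1)].
  V(3,0) = exp(-r*dt) * [p*0.000000 + (1-p)*0.000000] = 0.000000
  V(3,1) = exp(-r*dt) * [p*0.000000 + (1-p)*0.000000] = 0.000000
  V(3,2) = exp(-r*dt) * [p*0.000000 + (1-p)*3.961316] = 1.957349
  V(3,3) = exp(-r*dt) * [p*3.961316 + (1-p)*8.125476] = 5.985365
  V(2,0) = exp(-r*dt) * [p*0.000000 + (1-p)*0.000000] = 0.000000
  V(2,1) = exp(-r*dt) * [p*0.000000 + (1-p)*1.957349] = 0.967157
  V(2,2) = exp(-r*dt) * [p*1.957349 + (1-p)*5.985365] = 3.931089
  V(1,0) = exp(-r*dt) * [p*0.000000 + (1-p)*0.967157] = 0.477888
  V(1,1) = exp(-r*dt) * [p*0.967157 + (1-p)*3.931089] = 2.423497
  V(0,0) = exp(-r*dt) * [p*0.477888 + (1-p)*2.423497] = 1.435200

Answer: Price = V(0,0) = 1.4352


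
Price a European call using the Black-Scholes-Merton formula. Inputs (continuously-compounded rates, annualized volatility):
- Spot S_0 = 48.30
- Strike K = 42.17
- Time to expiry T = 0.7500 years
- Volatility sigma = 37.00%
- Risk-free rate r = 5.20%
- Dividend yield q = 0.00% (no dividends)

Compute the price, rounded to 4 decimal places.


Answer: Price = 10.3376

Derivation:
d1 = (ln(S/K) + (r - q + 0.5*sigma^2) * T) / (sigma * sqrt(T)) = 0.70549080
d2 = d1 - sigma * sqrt(T) = 0.38506140
exp(-rT) = 0.96175071; exp(-qT) = 1.00000000
C = S_0 * exp(-qT) * N(d1) - K * exp(-rT) * N(d2)
N(d1) = 0.75974757; N(d2) = 0.64990404
C = 48.3000 * 1.00000000 * 0.75974757 - 42.1700 * 0.96175071 * 0.64990404 = 10.3376


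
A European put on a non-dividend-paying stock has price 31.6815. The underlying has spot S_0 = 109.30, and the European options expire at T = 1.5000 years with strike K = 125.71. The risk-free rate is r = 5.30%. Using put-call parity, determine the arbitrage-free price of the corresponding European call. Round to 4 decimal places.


Put-call parity: C - P = S_0 * exp(-qT) - K * exp(-rT).
S_0 * exp(-qT) = 109.3000 * 1.00000000 = 109.30000000
K * exp(-rT) = 125.7100 * 0.92357802 = 116.10299289
C = P + S*exp(-qT) - K*exp(-rT)
C = 31.6815 + 109.30000000 - 116.10299289 = 24.8785

Answer: Call price = 24.8785


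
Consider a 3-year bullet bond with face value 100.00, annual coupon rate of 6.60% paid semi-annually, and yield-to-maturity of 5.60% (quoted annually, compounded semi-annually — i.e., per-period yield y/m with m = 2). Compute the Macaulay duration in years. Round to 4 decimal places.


Answer: Macaulay duration = 2.7740 years

Derivation:
Coupon per period c = face * coupon_rate / m = 3.300000
Periods per year m = 2; per-period yield y/m = 0.028000
Number of cashflows N = 6
Cashflows (t years, CF_t, discount factor 1/(1+y/m)^(m*t), PV):
  t = 0.5000: CF_t = 3.300000, DF = 0.972763, PV = 3.210117
  t = 1.0000: CF_t = 3.300000, DF = 0.946267, PV = 3.122682
  t = 1.5000: CF_t = 3.300000, DF = 0.920493, PV = 3.037628
  t = 2.0000: CF_t = 3.300000, DF = 0.895422, PV = 2.954891
  t = 2.5000: CF_t = 3.300000, DF = 0.871033, PV = 2.874408
  t = 3.0000: CF_t = 103.300000, DF = 0.847308, PV = 87.526917
Price P = sum_t PV_t = 102.726643
Macaulay numerator sum_t t * PV_t:
  t * PV_t at t = 0.5000: 1.605058
  t * PV_t at t = 1.0000: 3.122682
  t * PV_t at t = 1.5000: 4.556442
  t * PV_t at t = 2.0000: 5.909782
  t * PV_t at t = 2.5000: 7.186019
  t * PV_t at t = 3.0000: 262.580752
Macaulay duration D = (sum_t t * PV_t) / P = 284.960736 / 102.726643 = 2.773971


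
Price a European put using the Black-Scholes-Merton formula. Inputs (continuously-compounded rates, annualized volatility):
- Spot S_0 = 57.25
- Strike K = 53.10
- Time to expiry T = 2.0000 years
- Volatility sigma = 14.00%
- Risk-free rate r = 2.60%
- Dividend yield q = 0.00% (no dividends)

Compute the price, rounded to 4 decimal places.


Answer: Price = 1.6681

Derivation:
d1 = (ln(S/K) + (r - q + 0.5*sigma^2) * T) / (sigma * sqrt(T)) = 0.74170811
d2 = d1 - sigma * sqrt(T) = 0.54371821
exp(-rT) = 0.94932887; exp(-qT) = 1.00000000
P = K * exp(-rT) * N(-d2) - S_0 * exp(-qT) * N(-d1)
N(-d1) = 0.22913210; N(-d2) = 0.29331770
P = 53.1000 * 0.94932887 * 0.29331770 - 57.2500 * 1.00000000 * 0.22913210 = 1.6681


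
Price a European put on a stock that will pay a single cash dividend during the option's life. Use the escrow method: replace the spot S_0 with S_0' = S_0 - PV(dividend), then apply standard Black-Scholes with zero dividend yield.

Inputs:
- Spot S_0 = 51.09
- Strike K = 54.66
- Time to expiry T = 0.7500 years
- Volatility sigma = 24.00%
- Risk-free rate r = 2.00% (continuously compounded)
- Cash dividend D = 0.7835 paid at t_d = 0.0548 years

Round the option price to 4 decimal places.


PV(D) = D * exp(-r * t_d) = 0.7835 * 0.99890460 = 0.78264175
S_0' = S_0 - PV(D) = 51.0900 - 0.78264175 = 50.30735825
d1 = (ln(S_0'/K) + (r + sigma^2/2)*T) / (sigma*sqrt(T)) = -0.22314986
d2 = d1 - sigma*sqrt(T) = -0.43099595
exp(-rT) = 0.98511194
N(-d1) = 0.58829056; N(-d2) = 0.66676434
P = K * exp(-rT) * N(-d2) - S_0' * N(-d1) = 54.6600 * 0.98511194 * 0.66676434 - 50.30735825 * 0.58829056 = 6.3074

Answer: Price = 6.3074


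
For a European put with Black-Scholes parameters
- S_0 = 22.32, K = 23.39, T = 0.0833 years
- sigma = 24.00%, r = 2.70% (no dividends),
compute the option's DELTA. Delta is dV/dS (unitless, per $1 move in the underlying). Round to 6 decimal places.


d1 = -0.6088987241; d2 = -0.6781668987
phi(d1) = 0.3314370568; exp(-qT) = 1.0000000000; exp(-rT) = 0.9977534273
N(-d1) = 0.7287042150
Delta = -exp(-qT) * N(-d1) = -1.0000000000 * 0.7287042150 = -0.728704

Answer: Delta = -0.728704


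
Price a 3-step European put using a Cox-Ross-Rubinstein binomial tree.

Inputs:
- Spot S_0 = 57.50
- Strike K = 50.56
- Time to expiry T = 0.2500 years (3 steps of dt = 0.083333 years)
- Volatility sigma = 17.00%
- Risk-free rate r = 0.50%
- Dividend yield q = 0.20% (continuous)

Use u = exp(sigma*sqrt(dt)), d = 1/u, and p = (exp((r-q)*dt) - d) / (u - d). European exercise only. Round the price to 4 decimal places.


Answer: Price = V(0,0) = 0.1232

Derivation:
dt = T/N = 0.083333
u = exp(sigma*sqrt(dt)) = 1.050299; d = 1/u = 0.952110
p = (exp((r-q)*dt) - d) / (u - d) = 0.490280
Discount per step: exp(-r*dt) = 0.999583
Stock lattice S(k, i) with i counting down-moves:
  k=0: S(0,0) = 57.5000
  k=1: S(1,0) = 60.3922; S(1,1) = 54.7463
  k=2: S(2,0) = 63.4298; S(2,1) = 57.5000; S(2,2) = 52.1245
  k=3: S(3,0) = 66.6203; S(3,1) = 60.3922; S(3,2) = 54.7463; S(3,3) = 49.6283
Terminal payoffs V(N, i) = max(K - S_T, 0):
  V(3,0) = 0.000000; V(3,1) = 0.000000; V(3,2) = 0.000000; V(3,3) = 0.931730
Backward induction: V(k, i) = exp(-r*dt) * [p * V(k+1, i) + (1-p) * V(k+1, i+1)].
  V(2,0) = exp(-r*dt) * [p*0.000000 + (1-p)*0.000000] = 0.000000
  V(2,1) = exp(-r*dt) * [p*0.000000 + (1-p)*0.000000] = 0.000000
  V(2,2) = exp(-r*dt) * [p*0.000000 + (1-p)*0.931730] = 0.474723
  V(1,0) = exp(-r*dt) * [p*0.000000 + (1-p)*0.000000] = 0.000000
  V(1,1) = exp(-r*dt) * [p*0.000000 + (1-p)*0.474723] = 0.241875
  V(0,0) = exp(-r*dt) * [p*0.000000 + (1-p)*0.241875] = 0.123237


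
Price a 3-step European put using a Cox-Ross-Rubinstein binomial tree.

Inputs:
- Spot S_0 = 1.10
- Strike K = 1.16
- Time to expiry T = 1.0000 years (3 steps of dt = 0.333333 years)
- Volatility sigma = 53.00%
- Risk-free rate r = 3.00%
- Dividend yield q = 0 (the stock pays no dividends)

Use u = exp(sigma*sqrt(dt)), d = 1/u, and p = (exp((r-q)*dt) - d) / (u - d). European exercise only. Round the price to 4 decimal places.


dt = T/N = 0.333333
u = exp(sigma*sqrt(dt)) = 1.357976; d = 1/u = 0.736390
p = (exp((r-q)*dt) - d) / (u - d) = 0.440261
Discount per step: exp(-r*dt) = 0.990050
Stock lattice S(k, i) with i counting down-moves:
  k=0: S(0,0) = 1.1000
  k=1: S(1,0) = 1.4938; S(1,1) = 0.8100
  k=2: S(2,0) = 2.0285; S(2,1) = 1.1000; S(2,2) = 0.5965
  k=3: S(3,0) = 2.7547; S(3,1) = 1.4938; S(3,2) = 0.8100; S(3,3) = 0.4393
Terminal payoffs V(N, i) = max(K - S_T, 0):
  V(3,0) = 0.000000; V(3,1) = 0.000000; V(3,2) = 0.349971; V(3,3) = 0.720746
Backward induction: V(k, i) = exp(-r*dt) * [p * V(k+1, i) + (1-p) * V(k+1, i+1)].
  V(2,0) = exp(-r*dt) * [p*0.000000 + (1-p)*0.000000] = 0.000000
  V(2,1) = exp(-r*dt) * [p*0.000000 + (1-p)*0.349971] = 0.193943
  V(2,2) = exp(-r*dt) * [p*0.349971 + (1-p)*0.720746] = 0.551961
  V(1,0) = exp(-r*dt) * [p*0.000000 + (1-p)*0.193943] = 0.107477
  V(1,1) = exp(-r*dt) * [p*0.193943 + (1-p)*0.551961] = 0.390416
  V(0,0) = exp(-r*dt) * [p*0.107477 + (1-p)*0.390416] = 0.263204

Answer: Price = V(0,0) = 0.2632


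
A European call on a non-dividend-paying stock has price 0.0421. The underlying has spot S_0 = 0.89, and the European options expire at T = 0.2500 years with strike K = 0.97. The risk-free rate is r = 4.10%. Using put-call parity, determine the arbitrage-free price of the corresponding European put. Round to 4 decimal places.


Answer: Put price = 0.1122

Derivation:
Put-call parity: C - P = S_0 * exp(-qT) - K * exp(-rT).
S_0 * exp(-qT) = 0.8900 * 1.00000000 = 0.89000000
K * exp(-rT) = 0.9700 * 0.98980235 = 0.96010828
P = C - S*exp(-qT) + K*exp(-rT)
P = 0.0421 - 0.89000000 + 0.96010828 = 0.1122


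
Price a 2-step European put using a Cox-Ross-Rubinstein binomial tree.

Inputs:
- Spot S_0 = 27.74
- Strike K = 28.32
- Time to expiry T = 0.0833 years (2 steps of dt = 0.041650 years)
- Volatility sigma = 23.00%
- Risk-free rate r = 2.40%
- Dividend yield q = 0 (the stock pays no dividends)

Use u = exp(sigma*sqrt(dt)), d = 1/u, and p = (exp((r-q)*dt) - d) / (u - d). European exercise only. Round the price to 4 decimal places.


Answer: Price = V(0,0) = 1.0576

Derivation:
dt = T/N = 0.041650
u = exp(sigma*sqrt(dt)) = 1.048058; d = 1/u = 0.954145
p = (exp((r-q)*dt) - d) / (u - d) = 0.498917
Discount per step: exp(-r*dt) = 0.999001
Stock lattice S(k, i) with i counting down-moves:
  k=0: S(0,0) = 27.7400
  k=1: S(1,0) = 29.0731; S(1,1) = 26.4680
  k=2: S(2,0) = 30.4703; S(2,1) = 27.7400; S(2,2) = 25.2543
Terminal payoffs V(N, i) = max(K - S_T, 0):
  V(2,0) = 0.000000; V(2,1) = 0.580000; V(2,2) = 3.065684
Backward induction: V(k, i) = exp(-r*dt) * [p * V(k+1, i) + (1-p) * V(k+1, i+1)].
  V(1,0) = exp(-r*dt) * [p*0.000000 + (1-p)*0.580000] = 0.290338
  V(1,1) = exp(-r*dt) * [p*0.580000 + (1-p)*3.065684] = 1.823711
  V(0,0) = exp(-r*dt) * [p*0.290338 + (1-p)*1.823711] = 1.057628


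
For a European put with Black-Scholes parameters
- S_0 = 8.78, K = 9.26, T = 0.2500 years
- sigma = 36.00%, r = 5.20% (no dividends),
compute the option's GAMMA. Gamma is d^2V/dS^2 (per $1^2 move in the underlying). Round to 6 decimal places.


d1 = -0.1334868945; d2 = -0.3134868945
phi(d1) = 0.3954037403; exp(-qT) = 1.0000000000; exp(-rT) = 0.9870841350
Gamma = exp(-qT) * phi(d1) / (S * sigma * sqrt(T)) = 1.0000000000 * 0.3954037403 / (8.7800 * 0.3600 * 0.5000000000) = 0.250192

Answer: Gamma = 0.250192


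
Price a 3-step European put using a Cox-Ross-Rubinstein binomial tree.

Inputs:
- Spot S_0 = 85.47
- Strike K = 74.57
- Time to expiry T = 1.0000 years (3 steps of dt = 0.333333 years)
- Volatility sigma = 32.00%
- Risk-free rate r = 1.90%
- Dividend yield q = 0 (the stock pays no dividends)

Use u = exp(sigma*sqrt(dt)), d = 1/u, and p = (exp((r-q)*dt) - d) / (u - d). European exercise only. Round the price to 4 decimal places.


Answer: Price = V(0,0) = 5.0631

Derivation:
dt = T/N = 0.333333
u = exp(sigma*sqrt(dt)) = 1.202920; d = 1/u = 0.831310
p = (exp((r-q)*dt) - d) / (u - d) = 0.471040
Discount per step: exp(-r*dt) = 0.993687
Stock lattice S(k, i) with i counting down-moves:
  k=0: S(0,0) = 85.4700
  k=1: S(1,0) = 102.8136; S(1,1) = 71.0521
  k=2: S(2,0) = 123.6765; S(2,1) = 85.4700; S(2,2) = 59.0663
  k=3: S(3,0) = 148.7730; S(3,1) = 102.8136; S(3,2) = 71.0521; S(3,3) = 49.1025
Terminal payoffs V(N, i) = max(K - S_T, 0):
  V(3,0) = 0.000000; V(3,1) = 0.000000; V(3,2) = 3.517904; V(3,3) = 25.467538
Backward induction: V(k, i) = exp(-r*dt) * [p * V(k+1, i) + (1-p) * V(k+1, i+1)].
  V(2,0) = exp(-r*dt) * [p*0.000000 + (1-p)*0.000000] = 0.000000
  V(2,1) = exp(-r*dt) * [p*0.000000 + (1-p)*3.517904] = 1.849083
  V(2,2) = exp(-r*dt) * [p*3.517904 + (1-p)*25.467538] = 15.032873
  V(1,0) = exp(-r*dt) * [p*0.000000 + (1-p)*1.849083] = 0.971916
  V(1,1) = exp(-r*dt) * [p*1.849083 + (1-p)*15.032873] = 8.767080
  V(0,0) = exp(-r*dt) * [p*0.971916 + (1-p)*8.767080] = 5.063078


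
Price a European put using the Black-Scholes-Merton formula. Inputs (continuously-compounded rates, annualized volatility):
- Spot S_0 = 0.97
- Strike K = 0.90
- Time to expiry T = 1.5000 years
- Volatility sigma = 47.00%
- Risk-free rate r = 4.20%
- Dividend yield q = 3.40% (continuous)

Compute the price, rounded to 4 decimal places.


d1 = (ln(S/K) + (r - q + 0.5*sigma^2) * T) / (sigma * sqrt(T)) = 0.43878232
d2 = d1 - sigma * sqrt(T) = -0.13684777
exp(-rT) = 0.93894347; exp(-qT) = 0.95027867
P = K * exp(-rT) * N(-d2) - S_0 * exp(-qT) * N(-d1)
N(-d1) = 0.33040963; N(-d2) = 0.55442444
P = 0.9000 * 0.93894347 * 0.55442444 - 0.9700 * 0.95027867 * 0.33040963 = 0.1640

Answer: Price = 0.1640


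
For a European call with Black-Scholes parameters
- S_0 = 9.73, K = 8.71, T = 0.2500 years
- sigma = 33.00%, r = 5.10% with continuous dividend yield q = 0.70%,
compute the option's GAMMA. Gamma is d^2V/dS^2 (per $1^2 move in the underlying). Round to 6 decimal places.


Answer: Gamma = 0.177184

Derivation:
d1 = 0.8203309414; d2 = 0.6553309414
phi(d1) = 0.2849590025; exp(-qT) = 0.9982515304; exp(-rT) = 0.9873309369
Gamma = exp(-qT) * phi(d1) / (S * sigma * sqrt(T)) = 0.9982515304 * 0.2849590025 / (9.7300 * 0.3300 * 0.5000000000) = 0.177184


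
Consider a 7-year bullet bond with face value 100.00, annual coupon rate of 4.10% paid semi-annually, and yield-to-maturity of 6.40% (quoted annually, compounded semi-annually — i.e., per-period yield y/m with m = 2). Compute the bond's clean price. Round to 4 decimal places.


Coupon per period c = face * coupon_rate / m = 2.050000
Periods per year m = 2; per-period yield y/m = 0.032000
Number of cashflows N = 14
Cashflows (t years, CF_t, discount factor 1/(1+y/m)^(m*t), PV):
  t = 0.5000: CF_t = 2.050000, DF = 0.968992, PV = 1.986434
  t = 1.0000: CF_t = 2.050000, DF = 0.938946, PV = 1.924839
  t = 1.5000: CF_t = 2.050000, DF = 0.909831, PV = 1.865154
  t = 2.0000: CF_t = 2.050000, DF = 0.881620, PV = 1.807320
  t = 2.5000: CF_t = 2.050000, DF = 0.854283, PV = 1.751279
  t = 3.0000: CF_t = 2.050000, DF = 0.827793, PV = 1.696976
  t = 3.5000: CF_t = 2.050000, DF = 0.802125, PV = 1.644357
  t = 4.0000: CF_t = 2.050000, DF = 0.777253, PV = 1.593369
  t = 4.5000: CF_t = 2.050000, DF = 0.753152, PV = 1.543962
  t = 5.0000: CF_t = 2.050000, DF = 0.729799, PV = 1.496087
  t = 5.5000: CF_t = 2.050000, DF = 0.707169, PV = 1.449697
  t = 6.0000: CF_t = 2.050000, DF = 0.685241, PV = 1.404745
  t = 6.5000: CF_t = 2.050000, DF = 0.663994, PV = 1.361187
  t = 7.0000: CF_t = 102.050000, DF = 0.643405, PV = 65.659451
Price P = sum_t PV_t = 87.184857

Answer: Price = 87.1849


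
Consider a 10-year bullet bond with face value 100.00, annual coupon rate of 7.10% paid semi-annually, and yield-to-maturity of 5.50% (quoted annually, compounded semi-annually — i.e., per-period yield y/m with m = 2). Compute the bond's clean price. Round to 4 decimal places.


Answer: Price = 112.1818

Derivation:
Coupon per period c = face * coupon_rate / m = 3.550000
Periods per year m = 2; per-period yield y/m = 0.027500
Number of cashflows N = 20
Cashflows (t years, CF_t, discount factor 1/(1+y/m)^(m*t), PV):
  t = 0.5000: CF_t = 3.550000, DF = 0.973236, PV = 3.454988
  t = 1.0000: CF_t = 3.550000, DF = 0.947188, PV = 3.362519
  t = 1.5000: CF_t = 3.550000, DF = 0.921838, PV = 3.272524
  t = 2.0000: CF_t = 3.550000, DF = 0.897166, PV = 3.184938
  t = 2.5000: CF_t = 3.550000, DF = 0.873154, PV = 3.099697
  t = 3.0000: CF_t = 3.550000, DF = 0.849785, PV = 3.016736
  t = 3.5000: CF_t = 3.550000, DF = 0.827041, PV = 2.935997
  t = 4.0000: CF_t = 3.550000, DF = 0.804906, PV = 2.857418
  t = 4.5000: CF_t = 3.550000, DF = 0.783364, PV = 2.780942
  t = 5.0000: CF_t = 3.550000, DF = 0.762398, PV = 2.706513
  t = 5.5000: CF_t = 3.550000, DF = 0.741993, PV = 2.634075
  t = 6.0000: CF_t = 3.550000, DF = 0.722134, PV = 2.563577
  t = 6.5000: CF_t = 3.550000, DF = 0.702807, PV = 2.494966
  t = 7.0000: CF_t = 3.550000, DF = 0.683997, PV = 2.428190
  t = 7.5000: CF_t = 3.550000, DF = 0.665691, PV = 2.363202
  t = 8.0000: CF_t = 3.550000, DF = 0.647874, PV = 2.299954
  t = 8.5000: CF_t = 3.550000, DF = 0.630535, PV = 2.238398
  t = 9.0000: CF_t = 3.550000, DF = 0.613659, PV = 2.178489
  t = 9.5000: CF_t = 3.550000, DF = 0.597235, PV = 2.120184
  t = 10.0000: CF_t = 103.550000, DF = 0.581251, PV = 60.188496
Price P = sum_t PV_t = 112.181802


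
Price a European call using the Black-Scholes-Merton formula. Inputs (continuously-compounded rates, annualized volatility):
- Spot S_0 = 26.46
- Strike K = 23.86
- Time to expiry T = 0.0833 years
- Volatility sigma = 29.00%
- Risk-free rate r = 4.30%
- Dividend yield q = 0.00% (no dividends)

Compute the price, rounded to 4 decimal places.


Answer: Price = 2.7853

Derivation:
d1 = (ln(S/K) + (r - q + 0.5*sigma^2) * T) / (sigma * sqrt(T)) = 1.32039031
d2 = d1 - sigma * sqrt(T) = 1.23669127
exp(-rT) = 0.99642451; exp(-qT) = 1.00000000
C = S_0 * exp(-qT) * N(d1) - K * exp(-rT) * N(d2)
N(d1) = 0.90664763; N(d2) = 0.89189914
C = 26.4600 * 1.00000000 * 0.90664763 - 23.8600 * 0.99642451 * 0.89189914 = 2.7853


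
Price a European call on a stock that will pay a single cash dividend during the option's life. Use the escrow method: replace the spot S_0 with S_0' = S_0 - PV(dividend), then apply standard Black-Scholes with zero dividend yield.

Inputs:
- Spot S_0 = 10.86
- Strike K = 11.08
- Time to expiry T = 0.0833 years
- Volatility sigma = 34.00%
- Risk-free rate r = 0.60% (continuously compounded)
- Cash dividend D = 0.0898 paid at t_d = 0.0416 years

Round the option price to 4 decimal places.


PV(D) = D * exp(-r * t_d) = 0.0898 * 0.99975043 = 0.08977759
S_0' = S_0 - PV(D) = 10.8600 - 0.08977759 = 10.77022241
d1 = (ln(S_0'/K) + (r + sigma^2/2)*T) / (sigma*sqrt(T)) = -0.23481116
d2 = d1 - sigma*sqrt(T) = -0.33294108
exp(-rT) = 0.99950032
N(d1) = 0.40717765; N(d2) = 0.36958938
C = S_0' * N(d1) - K * exp(-rT) * N(d2) = 10.77022241 * 0.40717765 - 11.0800 * 0.99950032 * 0.36958938 = 0.2924

Answer: Price = 0.2924


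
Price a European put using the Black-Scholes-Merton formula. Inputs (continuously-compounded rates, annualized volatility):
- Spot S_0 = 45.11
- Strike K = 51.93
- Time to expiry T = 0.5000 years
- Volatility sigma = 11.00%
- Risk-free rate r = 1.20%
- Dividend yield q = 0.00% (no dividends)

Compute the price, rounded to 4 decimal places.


d1 = (ln(S/K) + (r - q + 0.5*sigma^2) * T) / (sigma * sqrt(T)) = -1.69406980
d2 = d1 - sigma * sqrt(T) = -1.77185154
exp(-rT) = 0.99401796; exp(-qT) = 1.00000000
P = K * exp(-rT) * N(-d2) - S_0 * exp(-qT) * N(-d1)
N(-d1) = 0.95487399; N(-d2) = 0.96179040
P = 51.9300 * 0.99401796 * 0.96179040 - 45.1100 * 1.00000000 * 0.95487399 = 6.5726

Answer: Price = 6.5726


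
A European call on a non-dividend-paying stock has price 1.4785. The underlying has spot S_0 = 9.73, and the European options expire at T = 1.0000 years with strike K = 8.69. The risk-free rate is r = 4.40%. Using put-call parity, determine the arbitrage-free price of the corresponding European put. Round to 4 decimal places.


Answer: Put price = 0.0644

Derivation:
Put-call parity: C - P = S_0 * exp(-qT) - K * exp(-rT).
S_0 * exp(-qT) = 9.7300 * 1.00000000 = 9.73000000
K * exp(-rT) = 8.6900 * 0.95695396 = 8.31592989
P = C - S*exp(-qT) + K*exp(-rT)
P = 1.4785 - 9.73000000 + 8.31592989 = 0.0644


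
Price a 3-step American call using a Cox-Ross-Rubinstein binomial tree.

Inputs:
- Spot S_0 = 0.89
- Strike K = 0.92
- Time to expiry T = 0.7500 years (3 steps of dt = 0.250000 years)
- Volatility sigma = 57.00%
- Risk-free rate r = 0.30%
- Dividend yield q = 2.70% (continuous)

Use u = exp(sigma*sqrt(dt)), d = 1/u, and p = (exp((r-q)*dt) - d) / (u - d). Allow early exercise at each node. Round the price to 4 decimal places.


Answer: Price = V(0,0) = 0.1681

Derivation:
dt = T/N = 0.250000
u = exp(sigma*sqrt(dt)) = 1.329762; d = 1/u = 0.752014
p = (exp((r-q)*dt) - d) / (u - d) = 0.418874
Discount per step: exp(-r*dt) = 0.999250
Stock lattice S(k, i) with i counting down-moves:
  k=0: S(0,0) = 0.8900
  k=1: S(1,0) = 1.1835; S(1,1) = 0.6693
  k=2: S(2,0) = 1.5738; S(2,1) = 0.8900; S(2,2) = 0.5033
  k=3: S(3,0) = 2.0927; S(3,1) = 1.1835; S(3,2) = 0.6693; S(3,3) = 0.3785
Terminal payoffs V(N, i) = max(S_T - K, 0):
  V(3,0) = 1.172723; V(3,1) = 0.263488; V(3,2) = 0.000000; V(3,3) = 0.000000
Backward induction: V(k, i) = exp(-r*dt) * [p * V(k+1, i) + (1-p) * V(k+1, i+1)]; then take max(V_cont, immediate exercise) for American.
  V(2,0) = exp(-r*dt) * [p*1.172723 + (1-p)*0.263488] = 0.643860; exercise = 0.653758; V(2,0) = max -> 0.653758
  V(2,1) = exp(-r*dt) * [p*0.263488 + (1-p)*0.000000] = 0.110286; exercise = 0.000000; V(2,1) = max -> 0.110286
  V(2,2) = exp(-r*dt) * [p*0.000000 + (1-p)*0.000000] = 0.000000; exercise = 0.000000; V(2,2) = max -> 0.000000
  V(1,0) = exp(-r*dt) * [p*0.653758 + (1-p)*0.110286] = 0.337679; exercise = 0.263488; V(1,0) = max -> 0.337679
  V(1,1) = exp(-r*dt) * [p*0.110286 + (1-p)*0.000000] = 0.046161; exercise = 0.000000; V(1,1) = max -> 0.046161
  V(0,0) = exp(-r*dt) * [p*0.337679 + (1-p)*0.046161] = 0.168144; exercise = 0.000000; V(0,0) = max -> 0.168144


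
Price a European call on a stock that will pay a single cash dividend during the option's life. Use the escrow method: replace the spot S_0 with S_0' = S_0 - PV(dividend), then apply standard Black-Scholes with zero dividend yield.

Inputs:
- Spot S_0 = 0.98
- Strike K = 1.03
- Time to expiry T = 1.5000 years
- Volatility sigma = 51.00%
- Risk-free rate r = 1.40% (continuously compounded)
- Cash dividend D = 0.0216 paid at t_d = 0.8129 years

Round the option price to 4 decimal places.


PV(D) = D * exp(-r * t_d) = 0.0216 * 0.98868391 = 0.02135557
S_0' = S_0 - PV(D) = 0.9800 - 0.02135557 = 0.95864443
d1 = (ln(S_0'/K) + (r + sigma^2/2)*T) / (sigma*sqrt(T)) = 0.23099033
d2 = d1 - sigma*sqrt(T) = -0.39362956
exp(-rT) = 0.97921896
N(d1) = 0.59133884; N(d2) = 0.34692728
C = S_0' * N(d1) - K * exp(-rT) * N(d2) = 0.95864443 * 0.59133884 - 1.0300 * 0.97921896 * 0.34692728 = 0.2170

Answer: Price = 0.2170


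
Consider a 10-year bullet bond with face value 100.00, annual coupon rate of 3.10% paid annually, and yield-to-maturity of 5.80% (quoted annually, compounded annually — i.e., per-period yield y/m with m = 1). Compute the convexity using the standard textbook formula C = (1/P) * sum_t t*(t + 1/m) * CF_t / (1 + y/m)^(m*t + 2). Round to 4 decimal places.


Coupon per period c = face * coupon_rate / m = 3.100000
Periods per year m = 1; per-period yield y/m = 0.058000
Number of cashflows N = 10
Cashflows (t years, CF_t, discount factor 1/(1+y/m)^(m*t), PV):
  t = 1.0000: CF_t = 3.100000, DF = 0.945180, PV = 2.930057
  t = 2.0000: CF_t = 3.100000, DF = 0.893364, PV = 2.769430
  t = 3.0000: CF_t = 3.100000, DF = 0.844390, PV = 2.617608
  t = 4.0000: CF_t = 3.100000, DF = 0.798100, PV = 2.474110
  t = 5.0000: CF_t = 3.100000, DF = 0.754348, PV = 2.338478
  t = 6.0000: CF_t = 3.100000, DF = 0.712994, PV = 2.210282
  t = 7.0000: CF_t = 3.100000, DF = 0.673908, PV = 2.089113
  t = 8.0000: CF_t = 3.100000, DF = 0.636964, PV = 1.974587
  t = 9.0000: CF_t = 3.100000, DF = 0.602045, PV = 1.866340
  t = 10.0000: CF_t = 103.100000, DF = 0.569041, PV = 58.668095
Price P = sum_t PV_t = 79.938101
Convexity numerator sum_t t*(t + 1/m) * CF_t / (1+y/m)^(m*t + 2):
  t = 1.0000: term = 5.235217
  t = 2.0000: term = 14.844661
  t = 3.0000: term = 28.061740
  t = 4.0000: term = 44.205640
  t = 5.0000: term = 62.673403
  t = 6.0000: term = 82.932669
  t = 7.0000: term = 104.515021
  t = 8.0000: term = 127.009882
  t = 9.0000: term = 150.058935
  t = 10.0000: term = 5765.318945
Convexity = (1/P) * sum = 6384.856113 / 79.938101 = 79.872502

Answer: Convexity = 79.8725


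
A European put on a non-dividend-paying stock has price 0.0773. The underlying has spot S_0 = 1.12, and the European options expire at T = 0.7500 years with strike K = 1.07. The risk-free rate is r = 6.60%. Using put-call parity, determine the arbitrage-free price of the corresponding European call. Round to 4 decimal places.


Put-call parity: C - P = S_0 * exp(-qT) - K * exp(-rT).
S_0 * exp(-qT) = 1.1200 * 1.00000000 = 1.12000000
K * exp(-rT) = 1.0700 * 0.95170516 = 1.01832452
C = P + S*exp(-qT) - K*exp(-rT)
C = 0.0773 + 1.12000000 - 1.01832452 = 0.1790

Answer: Call price = 0.1790


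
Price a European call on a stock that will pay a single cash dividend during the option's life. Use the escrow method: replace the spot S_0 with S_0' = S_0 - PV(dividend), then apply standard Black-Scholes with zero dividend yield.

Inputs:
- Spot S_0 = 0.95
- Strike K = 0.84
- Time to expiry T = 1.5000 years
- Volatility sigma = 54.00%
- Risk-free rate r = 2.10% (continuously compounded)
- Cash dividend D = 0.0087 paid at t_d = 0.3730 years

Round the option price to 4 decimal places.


Answer: Price = 0.2964

Derivation:
PV(D) = D * exp(-r * t_d) = 0.0087 * 0.99219760 = 0.00863212
S_0' = S_0 - PV(D) = 0.9500 - 0.00863212 = 0.94136788
d1 = (ln(S_0'/K) + (r + sigma^2/2)*T) / (sigma*sqrt(T)) = 0.55057894
d2 = d1 - sigma*sqrt(T) = -0.11078329
exp(-rT) = 0.96899096
N(d1) = 0.70903883; N(d2) = 0.45589410
C = S_0' * N(d1) - K * exp(-rT) * N(d2) = 0.94136788 * 0.70903883 - 0.8400 * 0.96899096 * 0.45589410 = 0.2964


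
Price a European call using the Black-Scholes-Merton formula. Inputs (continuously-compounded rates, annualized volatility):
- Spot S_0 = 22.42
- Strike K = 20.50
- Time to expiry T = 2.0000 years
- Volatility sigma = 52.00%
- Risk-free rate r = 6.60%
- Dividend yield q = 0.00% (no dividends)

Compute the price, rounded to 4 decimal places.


Answer: Price = 8.2688

Derivation:
d1 = (ln(S/K) + (r - q + 0.5*sigma^2) * T) / (sigma * sqrt(T)) = 0.66893462
d2 = d1 - sigma * sqrt(T) = -0.06645644
exp(-rT) = 0.87634100; exp(-qT) = 1.00000000
C = S_0 * exp(-qT) * N(d1) - K * exp(-rT) * N(d2)
N(d1) = 0.74823141; N(d2) = 0.47350722
C = 22.4200 * 1.00000000 * 0.74823141 - 20.5000 * 0.87634100 * 0.47350722 = 8.2688


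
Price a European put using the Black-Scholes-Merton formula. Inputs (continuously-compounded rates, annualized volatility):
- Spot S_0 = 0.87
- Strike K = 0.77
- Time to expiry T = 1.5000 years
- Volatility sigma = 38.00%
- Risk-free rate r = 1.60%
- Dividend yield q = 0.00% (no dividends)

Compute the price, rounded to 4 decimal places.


Answer: Price = 0.0972

Derivation:
d1 = (ln(S/K) + (r - q + 0.5*sigma^2) * T) / (sigma * sqrt(T)) = 0.54662877
d2 = d1 - sigma * sqrt(T) = 0.08122572
exp(-rT) = 0.97628571; exp(-qT) = 1.00000000
P = K * exp(-rT) * N(-d2) - S_0 * exp(-qT) * N(-d1)
N(-d1) = 0.29231690; N(-d2) = 0.46763122
P = 0.7700 * 0.97628571 * 0.46763122 - 0.8700 * 1.00000000 * 0.29231690 = 0.0972


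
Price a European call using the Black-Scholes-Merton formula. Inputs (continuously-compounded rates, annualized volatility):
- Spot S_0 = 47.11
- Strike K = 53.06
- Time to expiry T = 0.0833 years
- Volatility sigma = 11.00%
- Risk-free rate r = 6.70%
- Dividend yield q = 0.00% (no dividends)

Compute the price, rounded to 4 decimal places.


d1 = (ln(S/K) + (r - q + 0.5*sigma^2) * T) / (sigma * sqrt(T)) = -3.55465853
d2 = d1 - sigma * sqrt(T) = -3.58640645
exp(-rT) = 0.99443445; exp(-qT) = 1.00000000
C = S_0 * exp(-qT) * N(d1) - K * exp(-rT) * N(d2)
N(d1) = 0.00018924; N(d2) = 0.00016763
C = 47.1100 * 1.00000000 * 0.00018924 - 53.0600 * 0.99443445 * 0.00016763 = 0.0001

Answer: Price = 0.0001


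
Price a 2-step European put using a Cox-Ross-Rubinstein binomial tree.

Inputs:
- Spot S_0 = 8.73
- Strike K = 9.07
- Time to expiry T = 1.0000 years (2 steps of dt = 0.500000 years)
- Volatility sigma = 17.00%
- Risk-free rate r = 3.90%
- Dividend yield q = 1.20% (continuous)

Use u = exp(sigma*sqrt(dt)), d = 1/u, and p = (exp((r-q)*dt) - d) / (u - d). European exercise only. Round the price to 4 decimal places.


dt = T/N = 0.500000
u = exp(sigma*sqrt(dt)) = 1.127732; d = 1/u = 0.886736
p = (exp((r-q)*dt) - d) / (u - d) = 0.526382
Discount per step: exp(-r*dt) = 0.980689
Stock lattice S(k, i) with i counting down-moves:
  k=0: S(0,0) = 8.7300
  k=1: S(1,0) = 9.8451; S(1,1) = 7.7412
  k=2: S(2,0) = 11.1026; S(2,1) = 8.7300; S(2,2) = 6.8644
Terminal payoffs V(N, i) = max(K - S_T, 0):
  V(2,0) = 0.000000; V(2,1) = 0.340000; V(2,2) = 2.205597
Backward induction: V(k, i) = exp(-r*dt) * [p * V(k+1, i) + (1-p) * V(k+1, i+1)].
  V(1,0) = exp(-r*dt) * [p*0.000000 + (1-p)*0.340000] = 0.157921
  V(1,1) = exp(-r*dt) * [p*0.340000 + (1-p)*2.205597] = 1.199953
  V(0,0) = exp(-r*dt) * [p*0.157921 + (1-p)*1.199953] = 0.638866

Answer: Price = V(0,0) = 0.6389


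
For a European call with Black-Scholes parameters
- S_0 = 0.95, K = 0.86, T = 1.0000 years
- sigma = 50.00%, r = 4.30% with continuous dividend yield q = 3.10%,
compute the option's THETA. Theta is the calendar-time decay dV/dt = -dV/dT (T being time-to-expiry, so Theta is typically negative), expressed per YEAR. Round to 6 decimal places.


d1 = 0.4730591907; d2 = -0.0269408093
phi(d1) = 0.3567103995; exp(-qT) = 0.9694755731; exp(-rT) = 0.9579113901
Theta = -S*exp(-qT)*phi(d1)*sigma/(2*sqrt(T)) - r*K*exp(-rT)*N(d2) + q*S*exp(-qT)*N(d1)
N(d1) = 0.6819145246; N(d2) = 0.4892534721; sqrt(T) = 1.0000000000
Term 1 = -0.9500 * 0.9694755731 * 0.3567103995 * 0.5000 / (2 * 1.0000000000) = -0.0821327295
Term 2 = -0.0430 * 0.8600 * 0.9579113901 * 0.4892534721 = -0.0173311013
Term 3 = 0.0310 * 0.9500 * 0.9694755731 * 0.6819145246 = 0.0194693795
Theta = -0.0821327295 + (-0.0173311013) + (0.0194693795) = -0.079994

Answer: Theta = -0.079994


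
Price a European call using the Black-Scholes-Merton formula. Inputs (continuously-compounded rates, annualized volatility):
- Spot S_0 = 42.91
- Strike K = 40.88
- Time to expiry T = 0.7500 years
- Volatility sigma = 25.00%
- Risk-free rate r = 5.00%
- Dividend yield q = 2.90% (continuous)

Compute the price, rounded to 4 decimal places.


d1 = (ln(S/K) + (r - q + 0.5*sigma^2) * T) / (sigma * sqrt(T)) = 0.40484472
d2 = d1 - sigma * sqrt(T) = 0.18833837
exp(-rT) = 0.96319442; exp(-qT) = 0.97848483
C = S_0 * exp(-qT) * N(d1) - K * exp(-rT) * N(d2)
N(d1) = 0.65720417; N(d2) = 0.57469430
C = 42.9100 * 0.97848483 * 0.65720417 - 40.8800 * 0.96319442 * 0.57469430 = 4.9651

Answer: Price = 4.9651
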